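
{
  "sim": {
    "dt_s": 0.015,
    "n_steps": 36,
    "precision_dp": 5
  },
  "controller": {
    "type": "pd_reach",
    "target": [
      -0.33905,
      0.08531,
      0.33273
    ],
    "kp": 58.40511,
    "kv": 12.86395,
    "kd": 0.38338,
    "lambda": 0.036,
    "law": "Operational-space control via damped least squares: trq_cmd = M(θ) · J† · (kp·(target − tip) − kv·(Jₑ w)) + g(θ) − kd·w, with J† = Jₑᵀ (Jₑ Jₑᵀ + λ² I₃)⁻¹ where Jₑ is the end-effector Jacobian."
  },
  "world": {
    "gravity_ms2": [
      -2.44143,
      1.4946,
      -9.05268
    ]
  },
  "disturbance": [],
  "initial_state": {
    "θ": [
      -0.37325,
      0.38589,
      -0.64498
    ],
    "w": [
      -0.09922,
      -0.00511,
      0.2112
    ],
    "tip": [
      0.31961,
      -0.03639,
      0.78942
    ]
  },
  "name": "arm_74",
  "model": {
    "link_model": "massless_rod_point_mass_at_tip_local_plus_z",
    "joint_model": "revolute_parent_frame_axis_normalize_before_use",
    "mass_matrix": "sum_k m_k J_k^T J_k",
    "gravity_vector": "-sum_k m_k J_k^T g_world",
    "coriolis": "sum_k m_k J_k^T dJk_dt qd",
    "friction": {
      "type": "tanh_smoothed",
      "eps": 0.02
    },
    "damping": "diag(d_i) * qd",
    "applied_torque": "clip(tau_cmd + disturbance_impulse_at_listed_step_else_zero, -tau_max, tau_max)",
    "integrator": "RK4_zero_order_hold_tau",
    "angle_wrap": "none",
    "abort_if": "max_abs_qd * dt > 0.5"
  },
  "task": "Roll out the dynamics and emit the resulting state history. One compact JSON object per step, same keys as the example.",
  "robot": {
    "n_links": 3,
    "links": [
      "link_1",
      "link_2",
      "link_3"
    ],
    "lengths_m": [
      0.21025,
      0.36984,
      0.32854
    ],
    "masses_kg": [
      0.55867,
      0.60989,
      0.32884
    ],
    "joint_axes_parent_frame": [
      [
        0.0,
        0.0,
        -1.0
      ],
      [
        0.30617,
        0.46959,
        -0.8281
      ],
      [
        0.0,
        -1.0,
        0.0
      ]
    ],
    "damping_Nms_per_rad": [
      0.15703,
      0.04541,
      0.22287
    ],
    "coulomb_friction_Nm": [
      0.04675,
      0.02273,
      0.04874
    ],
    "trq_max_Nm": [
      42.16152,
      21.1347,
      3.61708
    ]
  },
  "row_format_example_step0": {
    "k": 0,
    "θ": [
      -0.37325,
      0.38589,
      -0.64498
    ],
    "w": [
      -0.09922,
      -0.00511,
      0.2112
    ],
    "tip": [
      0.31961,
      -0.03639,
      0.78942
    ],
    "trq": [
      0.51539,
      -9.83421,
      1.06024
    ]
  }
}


{"k":1,"\u03b8":[-0.34181,0.35448,-0.67245],"w":[4.12357,-4.02184,-3.60391],"tip":[0.31542,-0.03507,0.78827],"trq":[-1.16721,-6.54503,2.27682]}
{"k":2,"\u03b8":[-0.27999,0.28897,-0.72201],"w":[4.13846,-4.72246,-3.01407],"tip":[0.30529,-0.03048,0.78728],"trq":[-1.00198,-4.79134,1.48658]}
{"k":3,"\u03b8":[-0.21935,0.21514,-0.76315],"w":[3.95206,-5.12941,-2.48073],"tip":[0.29136,-0.02165,0.78902],"trq":[-0.80498,-3.51512,0.9041]}
{"k":4,"\u03b8":[-0.16241,0.13646,-0.79711],"w":[3.63348,-5.36716,-2.05707],"tip":[0.27498,-0.00895,0.79235],"trq":[-0.591,-2.57194,0.50267]}
{"k":5,"\u03b8":[-0.11087,0.05495,-0.82557],"w":[3.22565,-5.50512,-1.74736],"tip":[0.25696,0.00723,0.79628],"trq":[-0.36032,-1.85956,0.24181]}
{"k":6,"\u03b8":[-0.06554,-0.02831,-0.85025],"w":[2.80754,-5.60097,-1.55394],"tip":[0.23771,0.02642,0.80004],"trq":[-0.12011,-1.29365,0.08876]}
{"k":7,"\u03b8":[-0.02576,-0.11303,-0.8728],"w":[2.49411,-5.70153,-1.46207],"tip":[0.21737,0.04798,0.803],"trq":[0.12183,-0.79099,0.01025]}
{"k":8,"\u03b8":[0.01083,-0.19946,-0.8944],"w":[2.39253,-5.82956,-1.42204],"tip":[0.19594,0.07113,0.80472],"trq":[0.37368,-0.23696,-0.03457]}
{"k":9,"\u03b8":[0.04765,-0.28786,-0.91524],"w":[2.5209,-5.9609,-1.35224],"tip":[0.1735,0.09504,0.805],"trq":[0.64629,0.6056,-0.08968]}
{"k":10,"\u03b8":[0.08669,-0.37737,-0.93419],"w":[2.68207,-5.97757,-1.17249],"tip":[0.15034,0.11901,0.8039],"trq":[0.7711,2.22365,-0.18253]}
{"k":11,"\u03b8":[0.12237,-0.46354,-0.94946],"w":[2.1483,-5.54355,-0.89066],"tip":[0.12709,0.1423,0.80167],"trq":[0.19085,4.58876,-0.27842]}
{"k":12,"\u03b8":[0.13544,-0.53633,-0.96151],"w":[-0.12104,-4.26149,-0.768],"tip":[0.10447,0.16365,0.79855],"trq":[-0.64346,5.53591,-0.24215]}
{"k":13,"\u03b8":[0.11123,-0.5883,-0.97421],"w":[-2.86747,-2.75312,-0.95118],"tip":[0.08291,0.18134,0.79462],"trq":[-0.81441,4.68217,-0.06004]}
{"k":14,"\u03b8":[0.05531,-0.62187,-0.99017],"w":[-4.48531,-1.76002,-1.17372],"tip":[0.06237,0.19483,0.79006],"trq":[-0.74696,3.59961,0.10276]}
{"k":15,"\u03b8":[-0.01683,-0.64442,-1.00885],"w":[-5.10459,-1.25617,-1.31031],"tip":[0.04263,0.20479,0.7851],"trq":[-0.72253,2.82561,0.18791]}
{"k":16,"\u03b8":[-0.09444,-0.66154,-1.02919],"w":[-5.23848,-1.02802,-1.39787],"tip":[0.02341,0.2121,0.77987],"trq":[-0.72602,2.32295,0.22547]}
{"k":17,"\u03b8":[-0.17235,-0.67636,-1.0507],"w":[-5.15423,-0.94549,-1.46794],"tip":[0.00455,0.21734,0.77437],"trq":[-0.7311,1.99762,0.24074]}
{"k":18,"\u03b8":[-0.24822,-0.69054,-1.07321],"w":[-4.96764,-0.94119,-1.53188],"tip":[-0.01405,0.22089,0.76857],"trq":[-0.72748,1.78397,0.24581]}
{"k":19,"\u03b8":[-0.32089,-0.70498,-1.09665],"w":[-4.72934,-0.9796,-1.5915],"tip":[-0.03244,0.22297,0.76243],"trq":[-0.71253,1.64151,0.24591]}
{"k":20,"\u03b8":[-0.38976,-0.72017,-1.12094],"w":[-4.46248,-1.04129,-1.64537],"tip":[-0.05058,0.22372,0.75595],"trq":[-0.68638,1.54548,0.24339]}
{"k":21,"\u03b8":[-0.4545,-0.73638,-1.14597],"w":[-4.1783,-1.1153,-1.69145],"tip":[-0.06844,0.22323,0.74911],"trq":[-0.65021,1.48064,0.23947]}
{"k":22,"\u03b8":[-0.51489,-0.75375,-1.17162],"w":[-3.88288,-1.19519,-1.72802],"tip":[-0.08593,0.22161,0.74192],"trq":[-0.60571,1.43742,0.23491]}
{"k":23,"\u03b8":[-0.57079,-0.77232,-1.19774],"w":[-3.58028,-1.27694,-1.75392],"tip":[-0.10297,0.21892,0.73443],"trq":[-0.55486,1.40973,0.2303]}
{"k":24,"\u03b8":[-0.62212,-0.79212,-1.22416],"w":[-3.27406,-1.35778,-1.76869],"tip":[-0.11947,0.21528,0.72664],"trq":[-0.4998,1.39357,0.22612]}
{"k":25,"\u03b8":[-0.66886,-0.81311,-1.25072],"w":[-2.96781,-1.43552,-1.7724],"tip":[-0.13536,0.2108,0.7186],"trq":[-0.44273,1.38612,0.2228]}
{"k":26,"\u03b8":[-0.71103,-0.83522,-1.27726],"w":[-2.66531,-1.50828,-1.76566],"tip":[-0.15057,0.20558,0.71035],"trq":[-0.38574,1.38525,0.22069]}
{"k":27,"\u03b8":[-0.74872,-0.85838,-1.30362],"w":[-2.37036,-1.5744,-1.74943],"tip":[-0.16503,0.19975,0.70192],"trq":[-0.33074,1.38913,0.22011]}
{"k":28,"\u03b8":[-0.78207,-0.88246,-1.32967],"w":[-2.08653,-1.63243,-1.72497],"tip":[-0.17871,0.19344,0.69336],"trq":[-0.27934,1.39609,0.22126]}
{"k":29,"\u03b8":[-0.81128,-0.90734,-1.3553],"w":[-1.81687,-1.68124,-1.69363],"tip":[-0.19159,0.18677,0.68469],"trq":[-0.2328,1.40457,0.22428]}
{"k":30,"\u03b8":[-0.83657,-0.93288,-1.38042],"w":[-1.56377,-1.72005,-1.65683],"tip":[-0.20364,0.17986,0.67596],"trq":[-0.19197,1.41314,0.22921]}
{"k":31,"\u03b8":[-0.85821,-0.95892,-1.40496],"w":[-1.32881,-1.74852,-1.61589],"tip":[-0.21487,0.17282,0.6672],"trq":[-0.15739,1.42057,0.236]}
{"k":32,"\u03b8":[-0.87647,-0.98531,-1.42886],"w":[-1.11277,-1.76668,-1.57202],"tip":[-0.2253,0.16574,0.65843],"trq":[-0.12924,1.42589,0.24452]}
{"k":33,"\u03b8":[-0.89163,-1.01189,-1.45209],"w":[-0.91578,-1.77494,-1.52625],"tip":[-0.23494,0.15873,0.64969],"trq":[-0.10746,1.42839,0.25458]}
{"k":34,"\u03b8":[-0.90399,-1.03853,-1.47462],"w":[-0.73737,-1.774,-1.47941],"tip":[-0.24383,0.15185,0.641],"trq":[-0.09181,1.42769,0.26594]}
{"k":35,"\u03b8":[-0.91381,-1.06508,-1.49645],"w":[-0.57666,-1.76476,-1.43217],"tip":[-0.25199,0.14517,0.63239],"trq":[-0.08188,1.42362,0.2783]}
{"k":36,"\u03b8":[-0.92135,-1.09145,-1.51757],"w":[-0.43253,-1.74824,-1.38504],"tip":[-0.25946,0.13874,0.62387]}


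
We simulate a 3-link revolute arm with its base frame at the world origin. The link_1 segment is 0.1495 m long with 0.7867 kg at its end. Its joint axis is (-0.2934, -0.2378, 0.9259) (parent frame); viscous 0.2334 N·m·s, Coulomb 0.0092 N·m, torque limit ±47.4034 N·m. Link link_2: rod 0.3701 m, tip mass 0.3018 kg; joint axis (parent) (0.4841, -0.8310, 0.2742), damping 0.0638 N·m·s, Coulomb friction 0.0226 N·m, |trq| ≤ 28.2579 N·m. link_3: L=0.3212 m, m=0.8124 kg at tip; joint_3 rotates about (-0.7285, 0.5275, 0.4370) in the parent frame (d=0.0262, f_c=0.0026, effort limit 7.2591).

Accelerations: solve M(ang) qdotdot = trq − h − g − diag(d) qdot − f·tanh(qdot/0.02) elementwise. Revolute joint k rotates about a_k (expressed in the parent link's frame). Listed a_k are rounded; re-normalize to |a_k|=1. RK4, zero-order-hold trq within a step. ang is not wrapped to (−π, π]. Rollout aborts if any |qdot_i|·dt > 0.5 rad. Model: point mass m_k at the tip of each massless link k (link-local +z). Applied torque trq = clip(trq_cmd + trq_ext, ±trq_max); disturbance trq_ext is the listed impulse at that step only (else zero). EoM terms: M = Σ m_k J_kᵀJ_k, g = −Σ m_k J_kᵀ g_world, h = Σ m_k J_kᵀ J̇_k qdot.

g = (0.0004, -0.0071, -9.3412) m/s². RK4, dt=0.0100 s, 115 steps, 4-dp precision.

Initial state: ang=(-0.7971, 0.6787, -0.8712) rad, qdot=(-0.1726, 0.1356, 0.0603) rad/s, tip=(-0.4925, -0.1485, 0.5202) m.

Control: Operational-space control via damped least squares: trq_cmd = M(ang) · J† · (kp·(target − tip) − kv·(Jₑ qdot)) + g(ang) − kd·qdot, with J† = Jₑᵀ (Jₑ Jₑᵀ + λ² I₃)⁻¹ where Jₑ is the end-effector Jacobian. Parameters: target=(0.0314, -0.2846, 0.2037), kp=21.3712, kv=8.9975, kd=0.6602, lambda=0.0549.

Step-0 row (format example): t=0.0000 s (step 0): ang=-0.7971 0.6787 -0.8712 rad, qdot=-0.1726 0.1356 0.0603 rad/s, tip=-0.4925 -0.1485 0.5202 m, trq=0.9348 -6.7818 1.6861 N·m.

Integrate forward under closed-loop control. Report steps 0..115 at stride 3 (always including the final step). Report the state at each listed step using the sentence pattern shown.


t=0.0300 s (step 3): ang=-0.7922 0.6683 -0.8977 rad, qdot=0.4119 -0.6217 -1.3492 rad/s, tip=-0.4905 -0.1485 0.5176 m, trq=0.2642 -5.6903 2.5391 N·m.
t=0.0600 s (step 6): ang=-0.7756 0.6470 -0.9398 rad, qdot=0.6648 -0.7722 -1.4144 rad/s, tip=-0.4852 -0.1512 0.5152 m, trq=-0.0216 -5.1129 2.4113 N·m.
t=0.0900 s (step 9): ang=-0.7535 0.6229 -0.9815 rad, qdot=0.8026 -0.8314 -1.3631 rad/s, tip=-0.4786 -0.1551 0.5138 m, trq=-0.1541 -4.7050 2.2467 N·m.
t=0.1200 s (step 12): ang=-0.7281 0.5975 -1.0216 rad, qdot=0.8826 -0.8578 -1.3088 rad/s, tip=-0.4712 -0.1596 0.5132 m, trq=-0.2090 -4.4004 2.1206 N·m.
t=0.1500 s (step 15): ang=-0.7008 0.5716 -1.0601 rad, qdot=0.9300 -0.8645 -1.2610 rad/s, tip=-0.4633 -0.1642 0.5132 m, trq=-0.2224 -4.1681 2.0294 N·m.
t=0.1800 s (step 18): ang=-0.6725 0.5458 -1.0973 rad, qdot=0.9579 -0.8575 -1.2190 rad/s, tip=-0.4551 -0.1685 0.5134 m, trq=-0.2136 -3.9876 1.9645 N·m.
t=0.2100 s (step 21): ang=-0.6435 0.5203 -1.1333 rad, qdot=0.9739 -0.8411 -1.1812 rad/s, tip=-0.4469 -0.1725 0.5138 m, trq=-0.1931 -3.8446 1.9189 N·m.
t=0.2400 s (step 24): ang=-0.6141 0.4954 -1.1682 rad, qdot=0.9824 -0.8181 -1.1464 rad/s, tip=-0.4387 -0.1761 0.5142 m, trq=-0.1670 -3.7288 1.8871 N·m.
t=0.2700 s (step 27): ang=-0.5846 0.4712 -1.2021 rad, qdot=0.9862 -0.7904 -1.1140 rad/s, tip=-0.4306 -0.1791 0.5145 m, trq=-0.1388 -3.6330 1.8655 N·m.
t=0.3000 s (step 30): ang=-0.5550 0.4480 -1.2351 rad, qdot=0.9871 -0.7596 -1.0832 rad/s, tip=-0.4228 -0.1818 0.5147 m, trq=-0.1105 -3.5520 1.8513 N·m.
t=0.3300 s (step 33): ang=-0.5253 0.4257 -1.2671 rad, qdot=0.9863 -0.7268 -1.0539 rad/s, tip=-0.4152 -0.1840 0.5147 m, trq=-0.0833 -3.4823 1.8424 N·m.
t=0.3600 s (step 36): ang=-0.4958 0.4044 -1.2983 rad, qdot=0.9847 -0.6928 -1.0258 rad/s, tip=-0.4079 -0.1858 0.5144 m, trq=-0.0577 -3.4211 1.8376 N·m.
t=0.3900 s (step 39): ang=-0.4663 0.3841 -1.3287 rad, qdot=0.9828 -0.6580 -0.9988 rad/s, tip=-0.4010 -0.1873 0.5140 m, trq=-0.0341 -3.3665 1.8356 N·m.
t=0.4200 s (step 42): ang=-0.4368 0.3649 -1.3583 rad, qdot=0.9810 -0.6230 -0.9728 rad/s, tip=-0.3944 -0.1884 0.5133 m, trq=-0.0128 -3.3173 1.8358 N·m.
t=0.4500 s (step 45): ang=-0.4074 0.3468 -1.3871 rad, qdot=0.9798 -0.5881 -0.9476 rad/s, tip=-0.3881 -0.1894 0.5123 m, trq=0.0062 -3.2723 1.8376 N·m.
t=0.4800 s (step 48): ang=-0.3780 0.3296 -1.4151 rad, qdot=0.9791 -0.5534 -0.9234 rad/s, tip=-0.3823 -0.1901 0.5111 m, trq=0.0231 -3.2309 1.8405 N·m.
t=0.5100 s (step 51): ang=-0.3486 0.3136 -1.4425 rad, qdot=0.9791 -0.5190 -0.9000 rad/s, tip=-0.3767 -0.1906 0.5097 m, trq=0.0379 -3.1924 1.8442 N·m.
t=0.5400 s (step 54): ang=-0.3193 0.2985 -1.4691 rad, qdot=0.9797 -0.4852 -0.8773 rad/s, tip=-0.3716 -0.1911 0.5080 m, trq=0.0506 -3.1566 1.8484 N·m.
t=0.5700 s (step 57): ang=-0.2898 0.2844 -1.4951 rad, qdot=0.9810 -0.4518 -0.8555 rad/s, tip=-0.3668 -0.1915 0.5061 m, trq=0.0615 -3.1231 1.8531 N·m.
t=0.6000 s (step 60): ang=-0.2604 0.2714 -1.5204 rad, qdot=0.9827 -0.4191 -0.8343 rad/s, tip=-0.3623 -0.1918 0.5039 m, trq=0.0707 -3.0916 1.8579 N·m.
t=0.6300 s (step 63): ang=-0.2309 0.2593 -1.5452 rad, qdot=0.9848 -0.3869 -0.8139 rad/s, tip=-0.3581 -0.1921 0.5015 m, trq=0.0782 -3.0619 1.8629 N·m.
t=0.6600 s (step 66): ang=-0.2013 0.2482 -1.5693 rad, qdot=0.9871 -0.3553 -0.7941 rad/s, tip=-0.3543 -0.1925 0.4988 m, trq=0.0844 -3.0340 1.8678 N·m.
t=0.6900 s (step 69): ang=-0.1717 0.2380 -1.5928 rad, qdot=0.9894 -0.3243 -0.7749 rad/s, tip=-0.3507 -0.1929 0.4960 m, trq=0.0892 -3.0075 1.8727 N·m.
t=0.7200 s (step 72): ang=-0.1419 0.2287 -1.6158 rad, qdot=0.9916 -0.2939 -0.7563 rad/s, tip=-0.3474 -0.1934 0.4929 m, trq=0.0928 -2.9826 1.8774 N·m.
t=0.7500 s (step 75): ang=-0.1122 0.2203 -1.6382 rad, qdot=0.9935 -0.2640 -0.7382 rad/s, tip=-0.3443 -0.1940 0.4897 m, trq=0.0953 -2.9590 1.8819 N·m.
t=0.7800 s (step 78): ang=-0.0823 0.2129 -1.6601 rad, qdot=0.9950 -0.2346 -0.7206 rad/s, tip=-0.3414 -0.1948 0.4862 m, trq=0.0970 -2.9367 1.8862 N·m.
t=0.8100 s (step 81): ang=-0.0525 0.2063 -1.6814 rad, qdot=0.9958 -0.2057 -0.7035 rad/s, tip=-0.3388 -0.1957 0.4825 m, trq=0.0978 -2.9156 1.8901 N·m.
t=0.8400 s (step 84): ang=-0.0226 0.2005 -1.7023 rad, qdot=0.9958 -0.1774 -0.6867 rad/s, tip=-0.3363 -0.1968 0.4787 m, trq=0.0979 -2.8957 1.8937 N·m.
t=0.8700 s (step 87): ang=0.0073 0.1956 -1.7226 rad, qdot=0.9950 -0.1495 -0.6704 rad/s, tip=-0.3340 -0.1981 0.4747 m, trq=0.0975 -2.8769 1.8969 N·m.
t=0.9000 s (step 90): ang=0.0371 0.1916 -1.7425 rad, qdot=0.9933 -0.1221 -0.6543 rad/s, tip=-0.3318 -0.1995 0.4705 m, trq=0.0966 -2.8592 1.8996 N·m.
t=0.9300 s (step 93): ang=0.0668 0.1883 -1.7619 rad, qdot=0.9905 -0.0951 -0.6385 rad/s, tip=-0.3297 -0.2012 0.4662 m, trq=0.0954 -2.8425 1.9018 N·m.
t=0.9600 s (step 96): ang=0.0965 0.1858 -1.7808 rad, qdot=0.9866 -0.0687 -0.6230 rad/s, tip=-0.3277 -0.2030 0.4617 m, trq=0.0940 -2.8268 1.9035 N·m.
t=0.9900 s (step 99): ang=0.1260 0.1842 -1.7993 rad, qdot=0.9816 -0.0428 -0.6077 rad/s, tip=-0.3258 -0.2051 0.4571 m, trq=0.0924 -2.8121 1.9047 N·m.
t=1.0200 s (step 102): ang=0.1554 0.1833 -1.8173 rad, qdot=0.9761 -0.0178 -0.5930 rad/s, tip=-0.3239 -0.2074 0.4523 m, trq=0.0905 -2.7974 1.9055 N·m.
t=1.0500 s (step 105): ang=0.1846 0.1831 -1.8349 rad, qdot=0.9717 0.0044 -0.5804 rad/s, tip=-0.3220 -0.2098 0.4475 m, trq=0.0876 -2.7789 1.9067 N·m.
t=1.0800 s (step 108): ang=0.2137 0.1835 -1.8521 rad, qdot=0.9664 0.0242 -0.5682 rad/s, tip=-0.3201 -0.2125 0.4425 m, trq=0.0853 -2.7563 1.9072 N·m.
t=1.1100 s (step 111): ang=0.2425 0.1845 -1.8689 rad, qdot=0.9580 0.0445 -0.5544 rad/s, tip=-0.3182 -0.2153 0.4376 m, trq=0.0849 -2.7352 1.9058 N·m.
t=1.1400 s (step 114): ang=0.2711 0.1862 -1.8853 rad, qdot=0.9477 0.0654 -0.5396 rad/s, tip=-0.3162 -0.2183 0.4325 m, trq=0.0852 -2.7172 1.9031 N·m.
t=1.1500 s (step 115): ang=0.2806 0.1869 -1.8907 rad, qdot=0.9440 0.0724 -0.5347 rad/s, tip=-0.3155 -0.2194 0.4308 m.


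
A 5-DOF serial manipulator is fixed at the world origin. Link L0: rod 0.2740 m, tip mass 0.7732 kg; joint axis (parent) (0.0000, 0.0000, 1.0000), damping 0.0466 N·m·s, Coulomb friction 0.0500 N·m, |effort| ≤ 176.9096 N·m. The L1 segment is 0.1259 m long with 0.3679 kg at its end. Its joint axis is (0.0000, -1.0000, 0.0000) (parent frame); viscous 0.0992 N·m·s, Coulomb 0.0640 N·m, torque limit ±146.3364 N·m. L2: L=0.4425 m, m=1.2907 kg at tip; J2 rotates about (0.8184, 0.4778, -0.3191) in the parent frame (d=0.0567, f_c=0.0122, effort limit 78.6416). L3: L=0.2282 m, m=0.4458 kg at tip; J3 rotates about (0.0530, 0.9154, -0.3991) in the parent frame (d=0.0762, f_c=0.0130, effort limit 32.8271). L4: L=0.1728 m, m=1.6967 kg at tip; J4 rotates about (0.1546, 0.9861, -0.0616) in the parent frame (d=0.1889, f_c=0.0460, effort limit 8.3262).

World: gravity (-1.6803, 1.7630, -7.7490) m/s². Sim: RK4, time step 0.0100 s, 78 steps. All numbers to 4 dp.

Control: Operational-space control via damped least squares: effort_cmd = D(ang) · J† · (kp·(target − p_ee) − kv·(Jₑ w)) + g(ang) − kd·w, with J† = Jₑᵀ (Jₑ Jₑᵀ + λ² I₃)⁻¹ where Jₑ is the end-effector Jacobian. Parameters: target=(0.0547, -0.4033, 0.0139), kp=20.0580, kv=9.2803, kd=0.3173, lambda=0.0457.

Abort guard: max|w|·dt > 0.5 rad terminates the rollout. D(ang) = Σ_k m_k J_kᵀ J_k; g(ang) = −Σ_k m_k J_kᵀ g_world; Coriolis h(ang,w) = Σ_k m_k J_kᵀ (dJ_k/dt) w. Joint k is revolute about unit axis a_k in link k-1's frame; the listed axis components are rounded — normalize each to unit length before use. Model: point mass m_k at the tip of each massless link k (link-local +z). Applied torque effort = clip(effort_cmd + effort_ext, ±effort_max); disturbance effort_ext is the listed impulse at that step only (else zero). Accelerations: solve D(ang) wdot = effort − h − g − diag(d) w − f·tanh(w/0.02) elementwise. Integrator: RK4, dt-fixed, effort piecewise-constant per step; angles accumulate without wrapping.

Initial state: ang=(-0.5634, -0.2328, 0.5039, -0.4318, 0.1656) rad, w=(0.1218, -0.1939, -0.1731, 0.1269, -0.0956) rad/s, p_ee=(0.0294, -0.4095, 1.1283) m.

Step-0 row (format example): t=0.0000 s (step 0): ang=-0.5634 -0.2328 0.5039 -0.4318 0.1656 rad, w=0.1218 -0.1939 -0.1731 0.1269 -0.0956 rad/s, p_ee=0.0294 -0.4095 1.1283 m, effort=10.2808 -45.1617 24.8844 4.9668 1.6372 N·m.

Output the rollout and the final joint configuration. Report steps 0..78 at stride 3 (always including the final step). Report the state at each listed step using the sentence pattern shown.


t=0.0300 s (step 3): ang=-0.5448 -0.2642 0.5144 -0.5022 0.1467 rad, w=0.6997 -1.9426 0.6623 -4.2200 -1.4841 rad/s, p_ee=0.0363 -0.4108 1.1216 m, effort=8.1286 -33.4907 16.9437 4.6940 1.4330 N·m.
t=0.0600 s (step 6): ang=-0.5283 -0.3428 0.5376 -0.6586 0.0829 rad, w=0.4248 -3.1440 0.8550 -5.8890 -2.5631 rad/s, p_ee=0.0439 -0.4137 1.1007 m, effort=4.2377 -16.8990 8.3503 3.1271 1.0150 N·m.
t=0.0900 s (step 9): ang=-0.5167 -0.4434 0.5649 -0.8395 0.0046 rad, w=0.3902 -3.4615 0.9747 -6.0193 -2.5720 rad/s, p_ee=0.0536 -0.4176 1.0660 m, effort=0.9294 -4.0316 2.0832 1.8785 0.5882 N·m.
t=0.1200 s (step 12): ang=-0.5037 -0.5463 0.5966 -1.0136 -0.0685 rad, w=0.4928 -3.3668 1.1509 -5.5510 -2.2923 rad/s, p_ee=0.0645 -0.4221 1.0216 m, effort=-0.9018 3.3954 -1.5530 1.3681 0.4514 N·m.
t=0.1500 s (step 15): ang=-0.4870 -0.6443 0.6345 -1.1714 -0.1327 rad, w=0.6210 -3.1609 1.3855 -4.9657 -1.9990 rad/s, p_ee=0.0756 -0.4271 0.9721 m, effort=-1.8181 7.4691 -3.4810 1.3432 0.5285 N·m.
t=0.1800 s (step 18): ang=-0.4670 -0.7362 0.6797 -1.3119 -0.1885 rad, w=0.6985 -2.9813 1.6200 -4.4197 -1.7302 rad/s, p_ee=0.0862 -0.4318 0.9204 m, effort=-2.3475 9.6436 -4.2615 1.5468 0.7018 N·m.
t=0.2100 s (step 21): ang=-0.4465 -0.8243 0.7305 -1.4373 -0.2368 rad, w=0.6248 -2.9252 1.7238 -3.9556 -1.4934 rad/s, p_ee=0.0960 -0.4354 0.8689 m, effort=-2.8127 10.7192 -4.1694 1.8212 0.9007 N·m.
t=0.2400 s (step 24): ang=-0.4317 -0.9134 0.7804 -1.5500 -0.2788 rad, w=0.3028 -3.0548 1.5205 -3.5737 -1.3171 rad/s, p_ee=0.1051 -0.4375 0.8186 m, effort=-3.2366 11.2044 -3.4970 2.0898 1.0990 N·m.
t=0.2700 s (step 27): ang=-0.4290 -1.0080 0.8199 -1.6518 -0.3171 rad, w=-0.1156 -3.2484 1.0997 -3.2137 -1.2516 rad/s, p_ee=0.1132 -0.4380 0.7703 m, effort=-3.2533 11.4855 -2.8627 2.3130 1.2963 N·m.
t=0.3000 s (step 30): ang=-0.4368 -1.1071 0.8475 -1.7430 -0.3537 rad, w=-0.4155 -3.3598 0.7084 -2.8721 -1.1958 rad/s, p_ee=0.1199 -0.4378 0.7239 m, effort=-2.6951 11.7369 -2.5827 2.4746 1.4522 N·m.
t=0.3300 s (step 33): ang=-0.4515 -1.2081 0.8648 -1.8241 -0.3887 rad, w=-0.5693 -3.3715 0.4225 -2.5391 -1.1362 rad/s, p_ee=0.1249 -0.4377 0.6793 m, effort=-1.7771 11.9932 -2.5066 2.5666 1.5660 N·m.
t=0.3600 s (step 36): ang=-0.4694 -1.3084 0.8746 -1.8955 -0.4215 rad, w=-0.6280 -3.3201 0.2117 -2.2278 -1.0586 rad/s, p_ee=0.1281 -0.4379 0.6366 m, effort=-0.7864 12.2344 -2.4247 2.5936 1.6391 N·m.
t=0.3900 s (step 39): ang=-0.4882 -1.4067 0.8785 -1.9580 -0.4519 rad, w=-0.6356 -3.2321 0.0401 -1.9399 -0.9732 rad/s, p_ee=0.1297 -0.4385 0.5959 m, effort=0.1157 12.4464 -2.2495 2.5632 1.6805 N·m.
t=0.4200 s (step 42): ang=-0.5068 -1.5020 0.8778 -2.0123 -0.4797 rad, w=-0.6078 -3.1194 -0.0939 -1.6760 -0.8841 rad/s, p_ee=0.1299 -0.4392 0.5574 m, effort=0.8356 12.6114 -1.9591 2.4829 1.6962 N·m.
t=0.4500 s (step 45): ang=-0.5244 -1.5937 0.8734 -2.0589 -0.5048 rad, w=-0.5673 -2.9935 -0.2112 -1.4365 -0.7947 rad/s, p_ee=0.1291 -0.4401 0.5210 m, effort=1.3902 12.7349 -1.5879 2.3625 1.6911 N·m.
t=0.4800 s (step 48): ang=-0.5406 -1.6815 0.8655 -2.0988 -0.5272 rad, w=-0.5217 -2.8583 -0.3147 -1.2203 -0.7069 rad/s, p_ee=0.1275 -0.4410 0.4867 m, effort=1.7990 12.8206 -1.1686 2.2103 1.6691 N·m.
t=0.5100 s (step 51): ang=-0.5555 -1.7652 0.8548 -2.1325 -0.5471 rad, w=-0.4742 -2.7169 -0.4031 -1.0266 -0.6219 rad/s, p_ee=0.1252 -0.4418 0.4544 m, effort=2.0824 12.8704 -0.7281 2.0341 1.6334 N·m.
t=0.5400 s (step 54): ang=-0.5690 -1.8445 0.8417 -2.1607 -0.5644 rad, w=-0.4273 -2.5721 -0.4763 -0.8545 -0.5407 rad/s, p_ee=0.1226 -0.4424 0.4241 m, effort=2.2652 12.8875 -0.2884 1.8406 1.5866 N·m.
t=0.5700 s (step 57): ang=-0.5811 -1.9195 0.8265 -2.1840 -0.5794 rad, w=-0.3826 -2.4264 -0.5346 -0.7025 -0.4643 rad/s, p_ee=0.1197 -0.4429 0.3956 m, effort=2.3711 12.8753 0.1339 1.6357 1.5313 N·m.
t=0.6000 s (step 60): ang=-0.5919 -1.9901 0.8098 -2.2031 -0.5922 rad, w=-0.3412 -2.2818 -0.5789 -0.5693 -0.3936 rad/s, p_ee=0.1166 -0.4431 0.3689 m, effort=2.4205 12.8370 0.5277 1.4246 1.4693 N·m.
t=0.6300 s (step 63): ang=-0.6016 -2.0565 0.7920 -2.2184 -0.6030 rad, w=-0.3035 -2.1398 -0.6100 -0.4536 -0.3290 rad/s, p_ee=0.1135 -0.4432 0.3438 m, effort=2.4300 12.7756 0.8860 1.2113 1.4025 N·m.
t=0.6600 s (step 66): ang=-0.6101 -2.1186 0.7734 -2.2306 -0.6120 rad, w=-0.2696 -2.0018 -0.6291 -0.3537 -0.2708 rad/s, p_ee=0.1104 -0.4429 0.3203 m, effort=2.4128 12.6939 1.2054 0.9995 1.3324 N·m.
t=0.6900 s (step 69): ang=-0.6177 -2.1766 0.7544 -2.2399 -0.6193 rad, w=-0.2393 -1.8688 -0.6374 -0.2683 -0.2188 rad/s, p_ee=0.1073 -0.4425 0.2983 m, effort=2.3789 12.5946 1.4847 0.7917 1.2600 N·m.
t=0.7200 s (step 72): ang=-0.6245 -2.2308 0.7353 -2.2468 -0.6251 rad, w=-0.2124 -1.7414 -0.6363 -0.1958 -0.1730 rad/s, p_ee=0.1043 -0.4418 0.2777 m, effort=2.3355 12.4804 1.7249 0.5900 1.1865 N·m.
t=0.7500 s (step 75): ang=-0.6305 -2.2812 0.7163 -2.2518 -0.6296 rad, w=-0.1887 -1.6201 -0.6272 -0.1350 -0.1329 rad/s, p_ee=0.1015 -0.4410 0.2584 m, effort=2.2877 12.3537 1.9280 0.3959 1.1126 N·m.
t=0.7800 s (step 78): ang=-0.6358 -2.3281 0.6978 -2.2551 -0.6331 rad, w=-0.1678 -1.5050 -0.6115 -0.0844 -0.0982 rad/s, p_ee=0.0987 -0.4400 0.2404 m.
final ang (rad): -0.6358 -2.3281 0.6978 -2.2551 -0.6331


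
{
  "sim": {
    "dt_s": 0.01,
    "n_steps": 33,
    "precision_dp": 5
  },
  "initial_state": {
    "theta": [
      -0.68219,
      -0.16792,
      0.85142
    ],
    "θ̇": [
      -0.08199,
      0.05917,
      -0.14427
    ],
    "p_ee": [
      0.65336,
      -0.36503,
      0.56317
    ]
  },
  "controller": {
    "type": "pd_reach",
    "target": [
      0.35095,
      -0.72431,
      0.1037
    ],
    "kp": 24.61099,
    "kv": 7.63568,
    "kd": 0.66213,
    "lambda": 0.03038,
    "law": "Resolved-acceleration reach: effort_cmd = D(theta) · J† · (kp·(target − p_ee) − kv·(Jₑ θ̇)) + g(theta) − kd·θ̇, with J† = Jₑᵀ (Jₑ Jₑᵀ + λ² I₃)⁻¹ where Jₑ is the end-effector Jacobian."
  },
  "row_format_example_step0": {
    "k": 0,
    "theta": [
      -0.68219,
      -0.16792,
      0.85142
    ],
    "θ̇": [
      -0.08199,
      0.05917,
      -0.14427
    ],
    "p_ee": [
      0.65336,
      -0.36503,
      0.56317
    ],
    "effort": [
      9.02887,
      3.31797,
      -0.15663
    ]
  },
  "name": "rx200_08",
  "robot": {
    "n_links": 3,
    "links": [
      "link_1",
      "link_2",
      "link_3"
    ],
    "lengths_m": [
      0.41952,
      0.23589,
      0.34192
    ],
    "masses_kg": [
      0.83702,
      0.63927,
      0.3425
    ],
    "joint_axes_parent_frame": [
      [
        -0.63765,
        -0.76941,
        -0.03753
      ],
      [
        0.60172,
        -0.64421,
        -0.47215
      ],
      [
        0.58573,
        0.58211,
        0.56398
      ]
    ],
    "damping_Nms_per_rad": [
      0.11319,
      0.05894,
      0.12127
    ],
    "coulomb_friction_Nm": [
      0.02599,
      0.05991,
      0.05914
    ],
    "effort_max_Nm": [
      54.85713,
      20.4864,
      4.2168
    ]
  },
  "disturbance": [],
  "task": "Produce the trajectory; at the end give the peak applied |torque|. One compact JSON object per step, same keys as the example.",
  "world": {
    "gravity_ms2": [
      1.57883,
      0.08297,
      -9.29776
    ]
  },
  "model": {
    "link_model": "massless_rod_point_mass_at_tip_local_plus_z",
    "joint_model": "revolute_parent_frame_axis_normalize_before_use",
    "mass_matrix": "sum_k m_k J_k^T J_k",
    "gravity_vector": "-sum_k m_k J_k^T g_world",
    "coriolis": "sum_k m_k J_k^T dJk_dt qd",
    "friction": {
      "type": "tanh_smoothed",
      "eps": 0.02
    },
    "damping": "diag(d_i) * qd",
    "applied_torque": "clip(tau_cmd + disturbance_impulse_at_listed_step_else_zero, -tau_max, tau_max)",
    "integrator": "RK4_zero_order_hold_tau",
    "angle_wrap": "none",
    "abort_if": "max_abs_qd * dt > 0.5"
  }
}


{"k":1,"theta":[-0.68255,-0.16564,0.85398],"\u03b8\u0307":[0.00745,0.39283,0.63363],"p_ee":[0.65312,-0.36607,0.56244],"effort":[8.88105,2.90583,-0.72269]}
{"k":2,"theta":[-0.68227,-0.16062,0.86187],"\u03b8\u0307":[0.04815,0.61019,0.94029],"p_ee":[0.65228,-0.36784,0.56103],"effort":[8.68329,2.59603,-0.93056]}
{"k":3,"theta":[-0.68169,-0.15373,0.87184],"\u03b8\u0307":[0.06675,0.76882,1.05027],"p_ee":[0.65096,-0.37024,0.55945],"effort":[8.4735,2.34422,-0.99122]}
{"k":4,"theta":[-0.68099,-0.14542,0.88246],"\u03b8\u0307":[0.07399,0.89267,1.07331],"p_ee":[0.64923,-0.37318,0.55793],"effort":[8.26923,2.13087,-0.98883]}
{"k":5,"theta":[-0.68025,-0.13599,0.89312],"\u03b8\u0307":[0.07479,0.99349,1.05854],"p_ee":[0.64717,-0.37658,0.55653],"effort":[8.07798,1.94574,-0.96093]}
{"k":6,"theta":[-0.67951,-0.12563,0.90355],"\u03b8\u0307":[0.07152,1.07745,1.02801],"p_ee":[0.64483,-0.38037,0.55525],"effort":[7.90255,1.78289,-0.92418]}
{"k":7,"theta":[-0.67883,-0.11451,0.91365],"\u03b8\u0307":[0.06534,1.14813,0.99162],"p_ee":[0.64224,-0.38451,0.55409],"effort":[7.74363,1.63846,-0.88592]}
{"k":8,"theta":[-0.67822,-0.10273,0.92337],"\u03b8\u0307":[0.05692,1.20782,0.95376],"p_ee":[0.63943,-0.38894,0.55301],"effort":[7.60099,1.50972,-0.84924]}
{"k":9,"theta":[-0.6777,-0.0904,0.93272],"\u03b8\u0307":[0.04669,1.25817,0.91639],"p_ee":[0.63645,-0.39363,0.552],"effort":[7.47397,1.39453,-0.81536]}
{"k":10,"theta":[-0.67729,-0.0776,0.9417],"\u03b8\u0307":[0.03493,1.30042,0.88032],"p_ee":[0.6333,-0.39854,0.55102],"effort":[7.36171,1.29117,-0.78465]}
{"k":11,"theta":[-0.67701,-0.06442,0.95033],"\u03b8\u0307":[0.02192,1.33562,0.84592],"p_ee":[0.63003,-0.40363,0.55005],"effort":[7.26319,1.19818,-0.75717]}
{"k":12,"theta":[-0.67686,-0.05092,0.95863],"\u03b8\u0307":[0.00795,1.36466,0.81348],"p_ee":[0.62665,-0.40887,0.54907],"effort":[7.17708,1.1143,-0.73288]}
{"k":13,"theta":[-0.67685,-0.03716,0.96661],"\u03b8\u0307":[-0.00669,1.38832,0.78325],"p_ee":[0.62317,-0.41424,0.54806],"effort":[7.10179,1.03844,-0.71174]}
{"k":14,"theta":[-0.677,-0.02318,0.9743],"\u03b8\u0307":[-0.02185,1.40717,0.75486],"p_ee":[0.61962,-0.41971,0.547],"effort":[7.0364,0.9697,-0.69327]}
{"k":15,"theta":[-0.67729,-0.00904,0.98171],"\u03b8\u0307":[-0.0376,1.42169,0.72759],"p_ee":[0.616,-0.42527,0.54589],"effort":[6.98096,0.90735,-0.67682]}
{"k":16,"theta":[-0.67775,0.00523,0.98885],"\u03b8\u0307":[-0.05389,1.43236,0.70124],"p_ee":[0.61234,-0.43089,0.5447],"effort":[6.93522,0.85068,-0.66212]}
{"k":17,"theta":[-0.67837,0.01959,0.99574],"\u03b8\u0307":[-0.07061,1.43965,0.67588],"p_ee":[0.60864,-0.43656,0.54344],"effort":[6.8986,0.79903,-0.64912]}
{"k":18,"theta":[-0.67916,0.03401,1.00237],"\u03b8\u0307":[-0.08765,1.44398,0.65158],"p_ee":[0.60491,-0.44226,0.54208],"effort":[6.87044,0.75186,-0.63772]}
{"k":19,"theta":[-0.68013,0.04845,1.00877],"\u03b8\u0307":[-0.10491,1.4457,0.62832],"p_ee":[0.60117,-0.44799,0.54062],"effort":[6.85006,0.70868,-0.62782]}
{"k":20,"theta":[-0.68126,0.06291,1.01494],"\u03b8\u0307":[-0.12229,1.44511,0.60607],"p_ee":[0.59743,-0.45373,0.53906],"effort":[6.83683,0.66909,-0.61929]}
{"k":21,"theta":[-0.68257,0.07734,1.0209],"\u03b8\u0307":[-0.13971,1.44246,0.58477],"p_ee":[0.59368,-0.45947,0.5374],"effort":[6.83014,0.63273,-0.612]}
{"k":22,"theta":[-0.68406,0.09174,1.02664],"\u03b8\u0307":[-0.1571,1.43799,0.56436],"p_ee":[0.58995,-0.46521,0.53561],"effort":[6.82944,0.59928,-0.60582]}
{"k":23,"theta":[-0.68571,0.10609,1.03219],"\u03b8\u0307":[-0.17439,1.4319,0.54478],"p_ee":[0.58623,-0.47093,0.53372],"effort":[6.8342,0.56849,-0.60064]}
{"k":24,"theta":[-0.68754,0.12037,1.03754],"\u03b8\u0307":[-0.19153,1.42436,0.52598],"p_ee":[0.58254,-0.47663,0.5317],"effort":[6.84395,0.54011,-0.59635]}
{"k":25,"theta":[-0.68954,0.13457,1.04271],"\u03b8\u0307":[-0.20847,1.41553,0.5079],"p_ee":[0.57887,-0.4823,0.52957],"effort":[6.85822,0.51394,-0.59285]}
{"k":26,"theta":[-0.69171,0.14868,1.0477],"\u03b8\u0307":[-0.22517,1.40556,0.4905],"p_ee":[0.57523,-0.48793,0.52731],"effort":[6.8766,0.4898,-0.59006]}
{"k":27,"theta":[-0.69405,0.16267,1.05252],"\u03b8\u0307":[-0.24157,1.39456,0.47374],"p_ee":[0.57163,-0.49353,0.52494],"effort":[6.8987,0.46753,-0.58791]}
{"k":28,"theta":[-0.69654,0.17656,1.05717],"\u03b8\u0307":[-0.25766,1.38264,0.45758],"p_ee":[0.56806,-0.49908,0.52245],"effort":[6.92415,0.447,-0.58631]}
{"k":29,"theta":[-0.6992,0.19032,1.06167],"\u03b8\u0307":[-0.27339,1.36991,0.44198],"p_ee":[0.56454,-0.50458,0.51985],"effort":[6.95263,0.42809,-0.58522]}
{"k":30,"theta":[-0.70201,0.20395,1.06601],"\u03b8\u0307":[-0.28874,1.35644,0.42692],"p_ee":[0.56107,-0.51003,0.51712],"effort":[6.98383,0.41069,-0.58458]}
{"k":31,"theta":[-0.70497,0.21745,1.07021],"\u03b8\u0307":[-0.30369,1.34232,0.41237],"p_ee":[0.55764,-0.51543,0.51429],"effort":[7.01745,0.39471,-0.58434]}
{"k":32,"theta":[-0.70808,0.23079,1.07426],"\u03b8\u0307":[-0.31821,1.32762,0.3983],"p_ee":[0.55426,-0.52077,0.51135],"effort":[7.05324,0.38006,-0.58444]}
{"k":33,"theta":[-0.71133,0.24399,1.07818],"\u03b8\u0307":[-0.3323,1.3124,0.3847],"p_ee":[0.55093,-0.52604,0.5083]}
{"summary": "max |effort| (N\u00b7m): 9.02887"}


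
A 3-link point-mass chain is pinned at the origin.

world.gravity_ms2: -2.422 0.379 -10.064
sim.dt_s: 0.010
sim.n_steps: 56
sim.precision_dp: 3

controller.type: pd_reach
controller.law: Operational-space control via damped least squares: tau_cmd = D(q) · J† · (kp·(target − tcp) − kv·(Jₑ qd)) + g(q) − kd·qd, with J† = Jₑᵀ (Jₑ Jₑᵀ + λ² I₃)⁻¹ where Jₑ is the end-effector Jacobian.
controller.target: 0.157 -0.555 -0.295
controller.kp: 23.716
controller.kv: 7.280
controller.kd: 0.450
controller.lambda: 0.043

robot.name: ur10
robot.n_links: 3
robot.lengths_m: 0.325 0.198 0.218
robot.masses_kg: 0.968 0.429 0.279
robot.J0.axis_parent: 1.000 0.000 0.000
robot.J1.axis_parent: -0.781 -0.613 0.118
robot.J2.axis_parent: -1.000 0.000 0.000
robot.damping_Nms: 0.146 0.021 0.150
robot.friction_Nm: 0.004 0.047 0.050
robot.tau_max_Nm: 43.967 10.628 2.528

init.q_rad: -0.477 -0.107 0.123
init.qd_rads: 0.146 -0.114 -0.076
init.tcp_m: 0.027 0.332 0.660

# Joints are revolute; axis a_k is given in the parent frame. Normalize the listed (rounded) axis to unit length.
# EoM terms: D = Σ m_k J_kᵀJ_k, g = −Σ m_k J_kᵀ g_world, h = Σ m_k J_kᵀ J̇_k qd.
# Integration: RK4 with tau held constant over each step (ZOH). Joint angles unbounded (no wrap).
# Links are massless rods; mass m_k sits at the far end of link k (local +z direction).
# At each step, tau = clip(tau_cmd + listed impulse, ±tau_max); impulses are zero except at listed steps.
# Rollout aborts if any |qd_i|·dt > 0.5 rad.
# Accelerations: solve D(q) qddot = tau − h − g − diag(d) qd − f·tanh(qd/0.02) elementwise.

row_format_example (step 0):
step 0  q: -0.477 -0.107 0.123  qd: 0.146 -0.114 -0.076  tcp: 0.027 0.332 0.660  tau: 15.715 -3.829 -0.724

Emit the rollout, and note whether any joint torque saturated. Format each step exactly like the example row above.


step 1  q: -0.473 -0.109 0.129  qd: 0.592 -0.245 1.231  tcp: 0.028 0.330 0.661  tau: 15.839 -3.753 -1.274
step 2  q: -0.465 -0.111 0.143  qd: 0.978 -0.131 1.460  tcp: 0.028 0.327 0.663  tau: 16.330 -3.842 -1.291
step 3  q: -0.454 -0.111 0.158  qd: 1.381 -0.009 1.690  tcp: 0.029 0.322 0.665  tau: 16.937 -3.950 -1.304
step 4  q: -0.438 -0.111 0.177  qd: 1.800 0.098 1.962  tcp: 0.028 0.315 0.668  tau: 17.565 -4.047 -1.331
step 5  q: -0.417 -0.109 0.198  qd: 2.243 0.223 2.224  tcp: 0.028 0.306 0.672  tau: 18.060 -4.130 -1.346
step 6  q: -0.393 -0.106 0.221  qd: 2.703 0.365 2.473  tcp: 0.027 0.295 0.676  tau: 18.276 -4.176 -1.348
step 7  q: -0.363 -0.102 0.247  qd: 3.172 0.517 2.689  tcp: 0.026 0.281 0.681  tau: 18.091 -4.162 -1.328
step 8  q: -0.329 -0.096 0.275  qd: 3.633 0.671 2.851  tcp: 0.025 0.265 0.687  tau: 17.446 -4.075 -1.277
step 9  q: -0.291 -0.089 0.304  qd: 4.071 0.815 2.943  tcp: 0.023 0.246 0.693  tau: 16.364 -3.911 -1.193
step 10  q: -0.248 -0.080 0.333  qd: 4.472 0.938 2.961  tcp: 0.020 0.224 0.698  tau: 14.934 -3.681 -1.077
step 11  q: -0.202 -0.070 0.363  qd: 4.825 1.030 2.912  tcp: 0.018 0.200 0.704  tau: 13.280 -3.399 -0.936
step 12  q: -0.152 -0.060 0.391  qd: 5.127 1.088 2.811  tcp: 0.015 0.174 0.710  tau: 11.525 -3.084 -0.780
step 13  q: -0.099 -0.049 0.419  qd: 5.377 1.108 2.672  tcp: 0.012 0.145 0.714  tau: 9.761 -2.751 -0.618
step 14  q: -0.045 -0.038 0.445  qd: 5.577 1.092 2.510  tcp: 0.010 0.114 0.718  tau: 8.052 -2.411 -0.456
step 15  q: 0.012 -0.027 0.469  qd: 5.732 1.046 2.336  tcp: 0.007 0.082 0.720  tau: 6.434 -2.072 -0.300
step 16  q: 0.070 -0.017 0.492  qd: 5.847 0.972 2.158  tcp: 0.004 0.048 0.722  tau: 4.923 -1.741 -0.154
step 17  q: 0.129 -0.008 0.512  qd: 5.927 0.879 1.982  tcp: 0.002 0.012 0.721  tau: 3.522 -1.420 -0.018
step 18  q: 0.188 0.001 0.531  qd: 5.977 0.769 1.810  tcp: -0.000 -0.024 0.719  tau: 2.228 -1.113 0.108
step 19  q: 0.248 0.008 0.548  qd: 6.000 0.650 1.645  tcp: -0.002 -0.061 0.715  tau: 1.032 -0.819 0.223
step 20  q: 0.308 0.014 0.564  qd: 6.002 0.524 1.488  tcp: -0.003 -0.099 0.709  tau: -0.074 -0.541 0.328
step 21  q: 0.368 0.018 0.578  qd: 5.984 0.396 1.338  tcp: -0.005 -0.137 0.701  tau: -1.099 -0.277 0.424
step 22  q: 0.428 0.022 0.591  qd: 5.950 0.268 1.197  tcp: -0.005 -0.175 0.692  tau: -2.051 -0.027 0.512
step 23  q: 0.487 0.024 0.602  qd: 5.902 0.143 1.063  tcp: -0.006 -0.212 0.680  tau: -2.937 0.208 0.593
step 24  q: 0.546 0.024 0.612  qd: 5.842 0.024 0.937  tcp: -0.006 -0.249 0.666  tau: -3.764 0.429 0.668
step 25  q: 0.604 0.024 0.621  qd: 5.776 -0.065 0.800  tcp: -0.006 -0.286 0.650  tau: -4.540 0.621 0.745
step 26  q: 0.661 0.023 0.628  qd: 5.702 -0.150 0.684  tcp: -0.006 -0.321 0.633  tau: -5.265 0.801 0.810
step 27  q: 0.718 0.021 0.634  qd: 5.618 -0.233 0.584  tcp: -0.005 -0.356 0.614  tau: -5.942 0.972 0.866
step 28  q: 0.773 0.019 0.640  qd: 5.527 -0.312 0.492  tcp: -0.005 -0.389 0.593  tau: -6.576 1.134 0.917
step 29  q: 0.828 0.015 0.644  qd: 5.429 -0.386 0.407  tcp: -0.004 -0.421 0.570  tau: -7.167 1.286 0.965
step 30  q: 0.882 0.011 0.648  qd: 5.324 -0.455 0.329  tcp: -0.003 -0.451 0.546  tau: -7.719 1.429 1.008
step 31  q: 0.935 0.006 0.651  qd: 5.214 -0.517 0.256  tcp: -0.001 -0.480 0.521  tau: -8.230 1.562 1.049
step 32  q: 0.986 0.001 0.653  qd: 5.100 -0.572 0.190  tcp: -0.000 -0.507 0.495  tau: -8.704 1.684 1.085
step 33  q: 1.036 -0.005 0.655  qd: 4.981 -0.622 0.130  tcp: 0.001 -0.533 0.468  tau: -9.139 1.797 1.119
step 34  q: 1.086 -0.012 0.656  qd: 4.859 -0.665 0.076  tcp: 0.003 -0.556 0.440  tau: -9.536 1.901 1.148
step 35  q: 1.134 -0.019 0.656  qd: 4.733 -0.703 0.029  tcp: 0.005 -0.578 0.411  tau: -9.897 1.994 1.174
step 36  q: 1.180 -0.026 0.656  qd: 4.607 -0.742 0.021  tcp: 0.006 -0.598 0.382  tau: -10.220 2.081 1.180
step 37  q: 1.226 -0.034 0.656  qd: 4.479 -0.774 0.010  tcp: 0.008 -0.616 0.352  tau: -10.509 2.157 1.187
step 38  q: 1.270 -0.041 0.656  qd: 4.348 -0.797 -0.009  tcp: 0.010 -0.632 0.323  tau: -10.764 2.223 1.197
step 39  q: 1.313 -0.049 0.656  qd: 4.217 -0.819 -0.009  tcp: 0.012 -0.647 0.293  tau: -10.984 2.281 1.197
step 40  q: 1.354 -0.058 0.656  qd: 4.085 -0.833 -0.021  tcp: 0.014 -0.660 0.264  tau: -11.172 2.328 1.201
step 41  q: 1.394 -0.066 0.656  qd: 3.952 -0.843 -0.026  tcp: 0.016 -0.671 0.235  tau: -11.328 2.366 1.202
step 42  q: 1.433 -0.075 0.655  qd: 3.818 -0.849 -0.036  tcp: 0.018 -0.681 0.206  tau: -11.452 2.396 1.204
step 43  q: 1.471 -0.083 0.655  qd: 3.685 -0.850 -0.045  tcp: 0.020 -0.689 0.178  tau: -11.547 2.418 1.204
step 44  q: 1.507 -0.092 0.654  qd: 3.552 -0.849 -0.054  tcp: 0.022 -0.696 0.150  tau: -11.612 2.432 1.204
step 45  q: 1.542 -0.100 0.654  qd: 3.419 -0.845 -0.061  tcp: 0.024 -0.701 0.124  tau: -11.651 2.439 1.202
step 46  q: 1.575 -0.108 0.653  qd: 3.288 -0.840 -0.065  tcp: 0.026 -0.706 0.097  tau: -11.664 2.440 1.198
step 47  q: 1.608 -0.117 0.652  qd: 3.158 -0.832 -0.068  tcp: 0.029 -0.709 0.072  tau: -11.655 2.434 1.192
step 48  q: 1.638 -0.125 0.652  qd: 3.029 -0.823 -0.068  tcp: 0.031 -0.711 0.047  tau: -11.623 2.423 1.184
step 49  q: 1.668 -0.133 0.651  qd: 2.903 -0.812 -0.067  tcp: 0.033 -0.712 0.024  tau: -11.572 2.407 1.175
step 50  q: 1.697 -0.141 0.650  qd: 2.779 -0.801 -0.064  tcp: 0.035 -0.713 0.001  tau: -11.504 2.386 1.165
step 51  q: 1.724 -0.149 0.650  qd: 2.658 -0.788 -0.060  tcp: 0.037 -0.713 -0.021  tau: -11.419 2.361 1.153
step 52  q: 1.750 -0.157 0.649  qd: 2.539 -0.774 -0.055  tcp: 0.038 -0.712 -0.042  tau: -11.321 2.332 1.140
step 53  q: 1.775 -0.165 0.649  qd: 2.423 -0.760 -0.049  tcp: 0.040 -0.711 -0.062  tau: -11.210 2.300 1.126
step 54  q: 1.798 -0.172 0.648  qd: 2.311 -0.745 -0.043  tcp: 0.042 -0.709 -0.082  tau: -11.089 2.265 1.112
step 55  q: 1.821 -0.180 0.648  qd: 2.201 -0.729 -0.036  tcp: 0.044 -0.706 -0.100  tau: -10.960 2.227 1.097
step 56  q: 1.842 -0.187 0.648  qd: 2.094 -0.713 -0.031  tcp: 0.046 -0.704 -0.117
any joint saturated: no


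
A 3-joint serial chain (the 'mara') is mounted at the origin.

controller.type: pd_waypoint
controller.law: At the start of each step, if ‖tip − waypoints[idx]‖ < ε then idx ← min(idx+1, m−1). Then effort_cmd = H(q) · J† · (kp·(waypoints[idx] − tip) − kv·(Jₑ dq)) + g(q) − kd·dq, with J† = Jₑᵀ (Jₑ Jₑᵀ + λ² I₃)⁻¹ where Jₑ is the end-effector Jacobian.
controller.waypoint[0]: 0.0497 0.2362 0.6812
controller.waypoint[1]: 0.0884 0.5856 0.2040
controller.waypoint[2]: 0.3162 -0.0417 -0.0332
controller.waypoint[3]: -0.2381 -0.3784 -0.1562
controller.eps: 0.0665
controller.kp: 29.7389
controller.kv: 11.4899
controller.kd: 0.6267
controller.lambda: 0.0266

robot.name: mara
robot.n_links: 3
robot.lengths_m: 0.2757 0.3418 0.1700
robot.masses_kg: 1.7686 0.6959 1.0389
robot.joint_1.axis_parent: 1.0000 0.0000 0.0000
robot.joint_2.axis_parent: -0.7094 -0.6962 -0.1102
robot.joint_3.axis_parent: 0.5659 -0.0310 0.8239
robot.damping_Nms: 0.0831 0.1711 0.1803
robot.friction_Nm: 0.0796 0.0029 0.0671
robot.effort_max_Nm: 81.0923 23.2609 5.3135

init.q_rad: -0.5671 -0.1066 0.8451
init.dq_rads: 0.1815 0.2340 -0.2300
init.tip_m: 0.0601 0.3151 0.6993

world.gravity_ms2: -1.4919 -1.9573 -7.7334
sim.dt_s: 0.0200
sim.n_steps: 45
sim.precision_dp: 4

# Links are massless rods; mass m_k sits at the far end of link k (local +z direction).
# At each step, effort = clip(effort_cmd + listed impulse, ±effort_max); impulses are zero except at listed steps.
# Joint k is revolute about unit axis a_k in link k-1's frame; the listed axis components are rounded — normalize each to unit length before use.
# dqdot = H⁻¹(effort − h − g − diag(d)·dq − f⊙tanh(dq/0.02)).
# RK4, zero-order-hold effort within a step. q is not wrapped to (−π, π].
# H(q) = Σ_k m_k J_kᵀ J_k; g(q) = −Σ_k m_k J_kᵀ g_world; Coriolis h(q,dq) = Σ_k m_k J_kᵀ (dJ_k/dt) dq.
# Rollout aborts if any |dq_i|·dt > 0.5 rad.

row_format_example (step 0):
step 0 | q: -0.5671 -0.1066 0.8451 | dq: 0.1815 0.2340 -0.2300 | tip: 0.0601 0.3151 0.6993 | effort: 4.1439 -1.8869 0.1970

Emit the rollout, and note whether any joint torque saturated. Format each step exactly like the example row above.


step 1 | q: -0.5636 -0.1007 0.8545 | dq: 0.1702 0.2757 0.5717 | tip: 0.0585 0.3140 0.6999 | effort: 3.7973 -1.6421 -0.3619
step 2 | q: -0.5602 -0.0988 0.8436 | dq: 0.1669 0.0288 -0.8730 | tip: 0.0573 0.3131 0.7009 | effort: 3.7489 -1.4476 0.5676
step 3 | q: -0.5570 -0.0930 0.8667 | dq: 0.1624 0.3950 1.9962 | tip: 0.0565 0.3111 0.7012 | effort: 3.2014 -1.3209 -1.3419
step 4 | q: -0.5537 -0.0963 0.8271 | dq: 0.1885 -0.4231 -3.9246 | tip: 0.0555 0.3107 0.7028 | effort: 3.6648 -1.1983 2.5446
step 5 | q: -0.5499 -0.0824 0.9096 | dq: 0.2477 1.3640 8.4354 | tip: 0.0552 0.3064 0.7021 | effort: 1.7786 -1.2828 -5.3135
step 6 | q: -0.5436 -0.0995 0.7522 | dq: 0.5926 -1.8222 -16.9752 | tip: 0.0529 0.3087 0.7066 | effort: 3.4109 -1.2480 5.3135
step 7 | q: -0.5334 -0.0803 0.8228 | dq: 0.6651 2.7689 14.8082 | tip: 0.0497 0.3023 0.7078 | effort: -3.3504 -1.7325 -5.3135
step 8 | q: -0.5176 -0.0763 0.7332 | dq: 0.9998 -1.0942 -15.3431 | tip: 0.0438 0.2998 0.7126 | effort: -0.1768 -1.7177 5.3135
step 9 | q: -0.5013 -0.0476 0.8207 | dq: 0.8787 3.0866 15.3284 | tip: 0.0381 0.2910 0.7145 | effort: -30.2325 6.9555 -5.3135
step 10 | q: -0.4882 -0.0318 0.8000 | dq: 0.4144 -0.5918 -10.6073 | tip: 0.0315 0.2887 0.7170 | effort: -20.5078 5.2779 5.3135
step 11 | q: -0.4848 0.0101 0.9828 | dq: 0.2016 3.9393 20.3964 | tip: 0.0274 0.2866 0.7125 | effort: -18.0711 2.8932 -5.3135
step 12 | q: -0.4865 0.0277 0.9845 | dq: -0.2858 -0.9339 -11.7513 | tip: 0.0214 0.2936 0.7103 | effort: -12.3936 2.7305 5.3135
step 13 | q: -0.4901 0.0656 1.1223 | dq: 0.0084 3.7040 17.5956 | tip: 0.0175 0.2995 0.7033 | effort: -10.9212 0.5671 -5.3135
step 14 | q: -0.4989 0.0763 1.0846 | dq: -0.6602 -1.3391 -13.4424 | tip: 0.0111 0.3116 0.7000 | effort: -7.9430 1.4341 5.3135
step 15 | q: -0.5065 0.1082 1.1846 | dq: -0.1230 3.4488 15.9414 | tip: 0.0073 0.3210 0.6923 | effort: -7.2492 -0.6110 -5.3135
step 16 | q: -0.5190 0.1145 1.1280 | dq: -0.8497 -1.5587 -14.1564 | tip: 0.0010 0.3351 0.6880 | effort: -5.2944 0.6215 5.3135
step 17 | q: -0.5288 0.1425 1.2103 | dq: -0.2053 3.2754 15.1494 | tip: -0.0025 0.3457 0.6797 | effort: -5.0391 -1.3554 -5.3135
step 18 | q: -0.5431 0.1459 1.1445 | dq: -0.9350 -1.6910 -14.5147 | tip: -0.0086 0.3604 0.6748 | effort: -3.5478 0.0309 5.3135
step 19 | q: -0.5541 0.1713 1.2175 | dq: -0.2507 3.1468 14.7062 | tip: -0.0118 0.3711 0.6661 | effort: -3.6028 -1.8866 -5.3135
step 20 | q: -0.5691 0.1726 1.1458 | dq: -0.9581 -1.7833 -14.7757 | tip: -0.0177 0.3858 0.6605 | effort: -2.3254 -0.4352 5.3135
step 21 | q: -0.5805 0.1960 1.2128 | dq: -0.2730 3.0426 14.4216 | tip: -0.0206 0.3962 0.6516 | effort: -2.6405 -2.2899 -5.3135
step 22 | q: -0.5957 0.1956 1.1360 | dq: -0.9407 -1.8521 -15.0209 | tip: -0.0263 0.4104 0.6456 | effort: -1.4362 -0.8263 5.3135
step 23 | q: -0.6070 0.2173 1.1988 | dq: -0.2817 2.9542 14.2252 | tip: -0.0290 0.4202 0.6366 | effort: -2.0023 -2.6084 -5.3135
step 24 | q: -0.6217 0.2155 1.1172 | dq: -0.8939 -1.9023 -15.2783 | tip: -0.0345 0.4339 0.6304 | effort: -0.7756 -1.1732 5.3135
step 25 | q: -0.6327 0.2360 1.1769 | dq: -0.2828 2.8781 14.0857 | tip: -0.0370 0.4428 0.6215 | effort: -1.6069 -2.8687 -5.3135
step 26 | q: -0.6467 0.2330 1.0903 | dq: -0.8233 -1.9337 -15.5581 | tip: -0.0425 0.4558 0.6152 | effort: -0.2801 -1.4996 5.3135
step 27 | q: -0.6571 0.2526 1.1476 | dq: -0.2799 2.8124 13.9845 | tip: -0.0449 0.4639 0.6064 | effort: -1.4073 -3.0896 -5.3135
step 28 | q: -0.6700 0.2486 1.0556 | dq: -0.7318 -1.9437 -15.8626 | tip: -0.0503 0.4763 0.6000 | effort: 0.0954 -1.8266 5.3135
step 29 | q: -0.6797 0.2675 1.1110 | dq: -0.2757 2.7556 13.9084 | tip: -0.0527 0.4834 0.5916 | effort: -1.3742 -3.2865 -5.3135
step 30 | q: -0.6914 0.2629 1.0133 | dq: -0.6211 -1.9280 -16.1875 | tip: -0.0582 0.4952 0.5852 | effort: 0.3909 -2.1762 5.3135
step 31 | q: -0.7002 0.2815 1.0672 | dq: -0.2726 2.7064 13.8467 | tip: -0.0607 0.5014 0.5770 | effort: -1.4847 -3.4746 -5.3135
step 32 | q: -0.7105 0.2767 0.9634 | dq: -0.4927 -1.8810 -16.5227 | tip: -0.0662 0.5126 0.5706 | effort: 0.6512 -2.5732 5.3135
step 33 | q: -0.7184 0.2952 1.0162 | dq: -0.2729 2.6627 13.7891 | tip: -0.0689 0.5181 0.5628 | effort: -1.7142 -3.6696 -5.3135
step 34 | q: -0.7270 0.2905 0.9061 | dq: -0.3492 -1.7974 -16.8505 | tip: -0.0747 0.5287 0.5563 | effort: 0.9364 -3.0462 5.3135
step 35 | q: -0.7340 0.3093 0.9579 | dq: -0.2799 2.6213 13.7245 | tip: -0.0777 0.5334 0.5488 | effort: -2.0285 -3.8883 -5.3135
step 36 | q: -0.7408 0.3053 0.8417 | dq: -0.1958 -1.6732 -17.1456 | tip: -0.0836 0.5436 0.5421 | effort: 1.3317 -3.6271 5.3135
step 37 | q: -0.7471 0.3245 0.8924 | dq: -0.2982 2.5758 13.6391 | tip: -0.0870 0.5477 0.5348 | effort: -2.3775 -4.1461 -5.3135
step 38 | q: -0.7521 0.3217 0.7706 | dq: -0.0418 -1.5094 -17.3765 | tip: -0.0931 0.5575 0.5276 | effort: 1.9630 -4.3472 5.3135
step 39 | q: -0.7578 0.3413 0.8199 | dq: -0.3348 2.5145 13.5113 | tip: -0.0970 0.5611 0.5205 | effort: -2.6871 -4.4530 -5.3135
step 40 | q: -0.7611 0.3401 0.6936 | dq: 0.1011 -1.3117 -17.5073 | tip: -0.1032 0.5705 0.5126 | effort: 2.9808 -5.2331 5.3135
step 41 | q: -0.7666 0.3599 0.7404 | dq: -0.3964 2.4198 13.3048 | tip: -0.1075 0.5739 0.5054 | effort: -2.8713 -4.8089 -5.3135
step 42 | q: -0.7688 0.3604 0.6112 | dq: 0.2156 -1.0988 -17.5109 | tip: -0.1137 0.5831 0.4966 | effort: 4.5910 -6.2930 5.3135
step 43 | q: -0.7746 0.3797 0.6536 | dq: -0.4878 2.2659 12.9532 | tip: -0.1182 0.5865 0.4891 | effort: -2.8261 -5.1997 -5.3135
step 44 | q: -0.7762 0.3818 0.5230 | dq: 0.2917 -0.8920 -17.3779 | tip: -0.1241 0.5954 0.4791 | effort: 6.9797 -7.5108 5.3135
step 45 | q: -0.7828 0.3996 0.5575 | dq: -0.6046 2.0257 12.3576 | tip: -0.1286 0.5991 0.4711
any joint saturated: yes
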